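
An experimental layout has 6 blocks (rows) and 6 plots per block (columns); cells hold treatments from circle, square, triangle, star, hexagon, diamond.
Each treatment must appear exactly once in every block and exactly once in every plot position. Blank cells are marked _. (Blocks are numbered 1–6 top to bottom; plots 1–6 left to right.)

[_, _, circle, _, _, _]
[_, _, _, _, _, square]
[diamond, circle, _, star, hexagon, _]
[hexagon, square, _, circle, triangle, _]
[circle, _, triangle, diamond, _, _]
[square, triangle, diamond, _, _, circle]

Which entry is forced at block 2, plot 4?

triangle

Block 3, plot 3: block 3 has {circle, star, hexagon, diamond} and plot 3 has {circle, triangle, diamond}, leaving only square.
Block 3, plot 6: block 3 has {circle, square, star, hexagon, diamond} and plot 6 has {circle, square}, leaving only triangle.
Block 4, plot 3: block 4 has {circle, square, triangle, hexagon} and plot 3 has {circle, square, triangle, diamond}, leaving only star.
Block 2, plot 3: block 2 has {square} and plot 3 has {circle, square, triangle, star, diamond}, leaving only hexagon.
Block 2 already has {square, hexagon} and plot 4 already has {circle, star, diamond}, so block 2, plot 4 must be triangle.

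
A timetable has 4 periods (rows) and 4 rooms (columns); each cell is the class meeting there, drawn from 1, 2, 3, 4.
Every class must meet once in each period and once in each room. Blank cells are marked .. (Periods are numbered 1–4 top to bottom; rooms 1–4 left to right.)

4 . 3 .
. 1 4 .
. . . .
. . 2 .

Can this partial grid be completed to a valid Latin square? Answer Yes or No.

No period or room among the givens repeats a symbol, and propagating forced cells runs into no contradiction.
One valid completion exists (for instance, 4 2 3 1 / 3 1 4 2 / 2 4 1 3 / 1 3 2 4).

Yes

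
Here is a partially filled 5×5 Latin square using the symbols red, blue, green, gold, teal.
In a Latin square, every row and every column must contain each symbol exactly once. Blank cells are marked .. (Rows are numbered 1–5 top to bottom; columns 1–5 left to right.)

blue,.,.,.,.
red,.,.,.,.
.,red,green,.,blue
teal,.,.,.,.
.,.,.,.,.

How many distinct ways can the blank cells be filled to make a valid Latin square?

56

Row 1, column 2: eliminating its row and column leaves {green, gold, teal}.
Row 1, column 3: eliminating its row and column leaves {red, gold, teal}.
Row 1, column 4: eliminating its row and column leaves {red, green, gold, teal}.
Row 1, column 5: eliminating its row and column leaves {red, green, gold, teal}.
Row 2, column 2: eliminating its row and column leaves {blue, green, gold, teal}.
Row 2, column 3: eliminating its row and column leaves {blue, gold, teal}.
Row 2, column 4: eliminating its row and column leaves {blue, green, gold, teal}.
Row 2, column 5: eliminating its row and column leaves {green, gold, teal}.
Row 3, column 1: eliminating its row and column leaves {gold}.
Row 3, column 4: eliminating its row and column leaves {gold, teal}.
Row 4, column 2: eliminating its row and column leaves {blue, green, gold}.
Row 4, column 3: eliminating its row and column leaves {red, blue, gold}.
Row 4, column 4: eliminating its row and column leaves {red, blue, green, gold}.
Row 4, column 5: eliminating its row and column leaves {red, green, gold}.
Row 5, column 1: eliminating its row and column leaves {green, gold}.
Row 5, column 2: eliminating its row and column leaves {blue, green, gold, teal}.
Row 5, column 3: eliminating its row and column leaves {red, blue, gold, teal}.
Row 5, column 4: eliminating its row and column leaves {red, blue, green, gold, teal}.
Row 5, column 5: eliminating its row and column leaves {red, green, gold, teal}.
Enumerating the assignments across these blanks that avoid any row or column repeat gives 56 completions.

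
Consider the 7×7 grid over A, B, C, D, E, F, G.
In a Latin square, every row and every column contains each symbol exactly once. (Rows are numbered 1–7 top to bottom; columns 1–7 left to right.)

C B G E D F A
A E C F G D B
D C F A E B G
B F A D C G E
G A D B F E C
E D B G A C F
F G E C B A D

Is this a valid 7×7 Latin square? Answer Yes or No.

Yes

Each row is a permutation of the 7 symbols, and so is each column.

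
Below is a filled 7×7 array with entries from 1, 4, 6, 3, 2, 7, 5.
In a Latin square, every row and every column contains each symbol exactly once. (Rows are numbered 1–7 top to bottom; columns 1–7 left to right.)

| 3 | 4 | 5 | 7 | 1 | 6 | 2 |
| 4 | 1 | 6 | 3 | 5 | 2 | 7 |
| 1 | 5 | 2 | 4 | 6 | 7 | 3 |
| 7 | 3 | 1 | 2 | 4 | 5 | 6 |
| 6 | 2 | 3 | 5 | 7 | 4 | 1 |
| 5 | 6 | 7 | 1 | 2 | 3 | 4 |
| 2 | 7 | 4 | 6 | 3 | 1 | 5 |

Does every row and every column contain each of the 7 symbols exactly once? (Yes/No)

Each row is a permutation of the 7 symbols, and so is each column.

Yes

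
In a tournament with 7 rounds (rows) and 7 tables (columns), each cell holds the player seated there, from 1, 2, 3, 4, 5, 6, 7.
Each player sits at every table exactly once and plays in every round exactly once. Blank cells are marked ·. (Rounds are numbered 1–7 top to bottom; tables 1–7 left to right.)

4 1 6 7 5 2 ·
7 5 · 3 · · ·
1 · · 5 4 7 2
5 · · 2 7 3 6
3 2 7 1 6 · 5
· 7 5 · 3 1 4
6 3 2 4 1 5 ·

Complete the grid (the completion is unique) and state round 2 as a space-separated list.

7 5 4 3 2 6 1

Round 2, table 5: round 2 has {3, 5, 7} and table 5 has {1, 3, 4, 5, 6, 7}, leaving only 2.
Round 2, table 7: round 2 has {2, 3, 5, 7} and table 7 has {2, 4, 5, 6}, leaving only 1.
Round 2, table 3: round 2 has {1, 2, 3, 5, 7} and table 3 has {2, 5, 6, 7}, leaving only 4.
Round 2, table 6: round 2 has {1, 2, 3, 4, 5, 7} and table 6 has {1, 2, 3, 5, 7}, leaving only 6.
So round 2 reads: 7 5 4 3 2 6 1.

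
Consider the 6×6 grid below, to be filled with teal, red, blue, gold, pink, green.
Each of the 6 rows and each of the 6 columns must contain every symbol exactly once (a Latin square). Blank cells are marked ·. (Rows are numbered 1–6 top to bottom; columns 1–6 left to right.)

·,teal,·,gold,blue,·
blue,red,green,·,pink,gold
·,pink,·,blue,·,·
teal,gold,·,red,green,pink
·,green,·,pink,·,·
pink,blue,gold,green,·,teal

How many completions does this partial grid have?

3

Row 1, column 1: eliminating its row and column leaves {red, green}.
Row 1, column 3: eliminating its row and column leaves {red, pink}.
Row 1, column 6: eliminating its row and column leaves {red, green}.
Row 2, column 4: eliminating its row and column leaves {teal}.
Row 3, column 1: eliminating its row and column leaves {red, gold, green}.
Row 3, column 3: eliminating its row and column leaves {teal, red}.
Row 3, column 5: eliminating its row and column leaves {teal, red, gold}.
Row 3, column 6: eliminating its row and column leaves {red, green}.
Row 4, column 3: eliminating its row and column leaves {blue}.
Row 5, column 1: eliminating its row and column leaves {red, gold}.
Row 5, column 3: eliminating its row and column leaves {teal, red, blue}.
Row 5, column 5: eliminating its row and column leaves {teal, red, gold}.
Row 5, column 6: eliminating its row and column leaves {red, blue}.
Row 6, column 5: eliminating its row and column leaves {red}.
Enumerating the assignments across these blanks that avoid any row or column repeat gives 3 completions.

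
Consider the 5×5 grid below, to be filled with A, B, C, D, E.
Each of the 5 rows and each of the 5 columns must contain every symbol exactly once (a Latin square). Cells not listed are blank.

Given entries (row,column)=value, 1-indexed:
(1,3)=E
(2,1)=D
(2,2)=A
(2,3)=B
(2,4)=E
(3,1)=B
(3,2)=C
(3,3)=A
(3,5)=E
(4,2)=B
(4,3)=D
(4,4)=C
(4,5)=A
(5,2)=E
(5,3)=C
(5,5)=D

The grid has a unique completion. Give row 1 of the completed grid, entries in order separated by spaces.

C D E A B

Row 1, column 2: row 1 has {E} and column 2 has {A, B, C, E}, leaving only D.
Row 2, column 5: row 2 has {A, B, D, E} and column 5 has {A, D, E}, leaving only C.
Row 1, column 5: row 1 has {D, E} and column 5 has {A, C, D, E}, leaving only B.
Row 1, column 4: row 1 has {B, D, E} and column 4 has {C, E}, leaving only A.
Row 1, column 1: row 1 has {A, B, D, E} and column 1 has {B, D}, leaving only C.
So row 1 reads: C D E A B.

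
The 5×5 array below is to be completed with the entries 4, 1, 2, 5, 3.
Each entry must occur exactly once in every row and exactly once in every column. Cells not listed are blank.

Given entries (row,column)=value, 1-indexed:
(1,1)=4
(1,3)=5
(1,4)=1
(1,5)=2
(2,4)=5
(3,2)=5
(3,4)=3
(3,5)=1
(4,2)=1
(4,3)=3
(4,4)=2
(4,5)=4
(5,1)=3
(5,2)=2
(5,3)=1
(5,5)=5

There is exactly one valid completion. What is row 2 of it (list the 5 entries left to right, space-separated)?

1 4 2 5 3

Row 2, column 5: row 2 has {5} and column 5 has {4, 1, 2, 5}, leaving only 3.
Row 2, column 2: row 2 has {5, 3} and column 2 has {1, 2, 5}, leaving only 4.
Row 2, column 3: row 2 has {4, 5, 3} and column 3 has {1, 5, 3}, leaving only 2.
Row 2, column 1: row 2 has {4, 2, 5, 3} and column 1 has {4, 3}, leaving only 1.
So row 2 reads: 1 4 2 5 3.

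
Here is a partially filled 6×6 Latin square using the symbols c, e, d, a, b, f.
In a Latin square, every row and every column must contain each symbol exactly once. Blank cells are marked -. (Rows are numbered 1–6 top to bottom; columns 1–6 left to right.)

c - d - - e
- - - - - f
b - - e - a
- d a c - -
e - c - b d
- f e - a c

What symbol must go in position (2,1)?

a

Row 1, column 5: row 1 has {c, e, d} and column 5 has {a, b}, leaving only f.
Row 2, column 3: row 2 has {f} and column 3 has {c, e, d, a}, leaving only b.
Row 3, column 2: row 3 has {e, a, b} and column 2 has {d, f}, leaving only c.
Row 3, column 3: row 3 has {c, e, a, b} and column 3 has {c, e, d, a, b}, leaving only f.
Row 3, column 5: row 3 has {c, e, a, b, f} and column 5 has {a, b, f}, leaving only d.
Row 4, column 1: row 4 has {c, d, a} and column 1 has {c, e, b}, leaving only f.
Row 4, column 5: row 4 has {c, d, a, f} and column 5 has {d, a, b, f}, leaving only e.
Row 2, column 5: row 2 has {b, f} and column 5 has {e, d, a, b, f}, leaving only c.
Row 4, column 6: row 4 has {c, e, d, a, f} and column 6 has {c, e, d, a, f}, leaving only b.
Row 5, column 2: row 5 has {c, e, d, b} and column 2 has {c, d, f}, leaving only a.
Row 1, column 2: row 1 has {c, e, d, f} and column 2 has {c, d, a, f}, leaving only b.
Row 1, column 4: row 1 has {c, e, d, b, f} and column 4 has {c, e}, leaving only a.
Row 2, column 2: row 2 has {c, b, f} and column 2 has {c, d, a, b, f}, leaving only e.
Row 2, column 4: row 2 has {c, e, b, f} and column 4 has {c, e, a}, leaving only d.
Row 2 already has {c, e, d, b, f} and column 1 already has {c, e, b, f}, so row 2, column 1 must be a.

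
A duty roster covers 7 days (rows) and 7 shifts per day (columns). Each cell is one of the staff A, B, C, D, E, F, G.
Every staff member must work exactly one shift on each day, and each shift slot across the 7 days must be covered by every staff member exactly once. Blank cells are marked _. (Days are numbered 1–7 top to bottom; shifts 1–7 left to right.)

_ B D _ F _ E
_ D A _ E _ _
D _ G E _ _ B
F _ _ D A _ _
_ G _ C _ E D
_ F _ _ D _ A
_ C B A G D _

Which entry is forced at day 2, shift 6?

G

Day 1, shift 4: day 1 has {B, D, E, F} and shift 4 has {A, C, D, E}, leaving only G.
Day 3, shift 2: day 3 has {B, D, E, G} and shift 2 has {B, C, D, F, G}, leaving only A.
Day 3, shift 5: day 3 has {A, B, D, E, G} and shift 5 has {A, D, E, F, G}, leaving only C.
Day 3, shift 6: day 3 has {A, B, C, D, E, G} and shift 6 has {D, E}, leaving only F.
Day 4, shift 2: day 4 has {A, D, F} and shift 2 has {A, B, C, D, F, G}, leaving only E.
Day 4, shift 3: day 4 has {A, D, E, F} and shift 3 has {A, B, D, G}, leaving only C.
Day 4, shift 7: day 4 has {A, C, D, E, F} and shift 7 has {A, B, D, E}, leaving only G.
Day 4, shift 6: day 4 has {A, C, D, E, F, G} and shift 6 has {D, E, F}, leaving only B.
Day 5, shift 3: day 5 has {C, D, E, G} and shift 3 has {A, B, C, D, G}, leaving only F.
Day 5, shift 5: day 5 has {C, D, E, F, G} and shift 5 has {A, C, D, E, F, G}, leaving only B.
Day 5, shift 1: day 5 has {B, C, D, E, F, G} and shift 1 has {D, F}, leaving only A.
Day 1, shift 1: day 1 has {B, D, E, F, G} and shift 1 has {A, D, F}, leaving only C.
Day 1, shift 6: day 1 has {B, C, D, E, F, G} and shift 6 has {B, D, E, F}, leaving only A.
Day 6, shift 3: day 6 has {A, D, F} and shift 3 has {A, B, C, D, F, G}, leaving only E.
Day 6, shift 4: day 6 has {A, D, E, F} and shift 4 has {A, C, D, E, G}, leaving only B.
Day 2, shift 4: day 2 has {A, D, E} and shift 4 has {A, B, C, D, E, G}, leaving only F.
Day 2, shift 7: day 2 has {A, D, E, F} and shift 7 has {A, B, D, E, G}, leaving only C.
Day 2 already has {A, C, D, E, F} and shift 6 already has {A, B, D, E, F}, so day 2, shift 6 must be G.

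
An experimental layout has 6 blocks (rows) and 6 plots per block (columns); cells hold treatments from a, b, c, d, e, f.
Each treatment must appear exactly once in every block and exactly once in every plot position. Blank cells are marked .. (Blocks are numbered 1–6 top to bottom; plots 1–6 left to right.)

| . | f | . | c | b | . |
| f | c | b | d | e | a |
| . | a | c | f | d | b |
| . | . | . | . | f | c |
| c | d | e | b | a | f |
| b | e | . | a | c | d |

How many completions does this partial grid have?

2

Block 1, plot 1: eliminating its block and plot leaves {a, d, e}.
Block 1, plot 3: eliminating its block and plot leaves {a, d}.
Block 1, plot 6: eliminating its block and plot leaves {e}.
Block 3, plot 1: eliminating its block and plot leaves {e}.
Block 4, plot 1: eliminating its block and plot leaves {a, d, e}.
Block 4, plot 2: eliminating its block and plot leaves {b}.
Block 4, plot 3: eliminating its block and plot leaves {a, d}.
Block 4, plot 4: eliminating its block and plot leaves {e}.
Block 6, plot 3: eliminating its block and plot leaves {f}.
Enumerating the assignments across these blanks that avoid any block or plot repeat gives 2 completions.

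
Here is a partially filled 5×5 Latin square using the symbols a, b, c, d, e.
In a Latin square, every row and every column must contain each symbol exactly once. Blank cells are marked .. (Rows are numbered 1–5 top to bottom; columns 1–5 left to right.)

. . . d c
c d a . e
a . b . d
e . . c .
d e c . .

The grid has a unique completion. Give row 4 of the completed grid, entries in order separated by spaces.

e b d c a

Row 4, column 3: row 4 has {c, e} and column 3 has {a, b, c}, leaving only d.
Row 1, column 1: row 1 has {c, d} and column 1 has {a, c, d, e}, leaving only b.
Row 1, column 2: row 1 has {b, c, d} and column 2 has {d, e}, leaving only a.
Row 4, column 2: row 4 has {c, d, e} and column 2 has {a, d, e}, leaving only b.
Row 4, column 5: row 4 has {b, c, d, e} and column 5 has {c, d, e}, leaving only a.
So row 4 reads: e b d c a.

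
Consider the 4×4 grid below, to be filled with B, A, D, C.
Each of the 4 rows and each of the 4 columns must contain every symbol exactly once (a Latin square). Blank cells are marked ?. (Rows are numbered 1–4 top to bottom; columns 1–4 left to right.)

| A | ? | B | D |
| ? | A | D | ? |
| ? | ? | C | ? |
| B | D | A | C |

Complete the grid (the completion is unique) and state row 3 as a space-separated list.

D B C A

Row 3, column 1: row 3 has {C} and column 1 has {B, A}, leaving only D.
Row 3, column 2: row 3 has {D, C} and column 2 has {A, D}, leaving only B.
Row 3, column 4: row 3 has {B, D, C} and column 4 has {D, C}, leaving only A.
So row 3 reads: D B C A.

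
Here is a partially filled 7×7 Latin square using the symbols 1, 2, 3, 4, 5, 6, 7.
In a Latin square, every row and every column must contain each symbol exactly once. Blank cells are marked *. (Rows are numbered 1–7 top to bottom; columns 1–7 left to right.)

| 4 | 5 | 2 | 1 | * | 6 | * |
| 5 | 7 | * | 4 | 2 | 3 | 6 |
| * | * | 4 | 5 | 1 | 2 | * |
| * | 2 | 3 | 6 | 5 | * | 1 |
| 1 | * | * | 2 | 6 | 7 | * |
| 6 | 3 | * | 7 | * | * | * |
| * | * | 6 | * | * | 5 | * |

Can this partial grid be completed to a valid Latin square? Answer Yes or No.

No

Row 2, column 3: row 2 has {2, 3, 4, 5, 6, 7} and column 3 has {2, 3, 4, 6}, so it must be 1.
Row 3, column 2: row 3 has {1, 2, 4, 5} and column 2 has {2, 3, 5, 7}, so it must be 6.
Row 4, column 1: row 4 has {1, 2, 3, 5, 6} and column 1 has {1, 4, 5, 6}, so it must be 7.
Row 3, column 1: row 3 has {1, 2, 4, 5, 6} and column 1 has {1, 4, 5, 6, 7}, so it must be 3.
Row 3, column 7: row 3 has {1, 2, 3, 4, 5, 6} and column 7 has {1, 6}, so it must be 7.
Row 1, column 7: row 1 has {1, 2, 4, 5, 6} and column 7 has {1, 6, 7}, so it must be 3.
Row 1, column 5: row 1 has {1, 2, 3, 4, 5, 6} and column 5 has {1, 2, 5, 6}, so it must be 7.
Row 4, column 6: row 4 has {1, 2, 3, 5, 6, 7} and column 6 has {2, 3, 5, 6, 7}, so it must be 4.
Row 5, column 2: row 5 has {1, 2, 6, 7} and column 2 has {2, 3, 5, 6, 7}, so it must be 4.
Row 5, column 3: row 5 has {1, 2, 4, 6, 7} and column 3 has {1, 2, 3, 4, 6}, so it must be 5.
Now row 5, column 7: row 5 together with column 7 already contain {1, 2, 3, 4, 5, 6, 7} — every symbol — so nothing can go there. The grid has no valid completion.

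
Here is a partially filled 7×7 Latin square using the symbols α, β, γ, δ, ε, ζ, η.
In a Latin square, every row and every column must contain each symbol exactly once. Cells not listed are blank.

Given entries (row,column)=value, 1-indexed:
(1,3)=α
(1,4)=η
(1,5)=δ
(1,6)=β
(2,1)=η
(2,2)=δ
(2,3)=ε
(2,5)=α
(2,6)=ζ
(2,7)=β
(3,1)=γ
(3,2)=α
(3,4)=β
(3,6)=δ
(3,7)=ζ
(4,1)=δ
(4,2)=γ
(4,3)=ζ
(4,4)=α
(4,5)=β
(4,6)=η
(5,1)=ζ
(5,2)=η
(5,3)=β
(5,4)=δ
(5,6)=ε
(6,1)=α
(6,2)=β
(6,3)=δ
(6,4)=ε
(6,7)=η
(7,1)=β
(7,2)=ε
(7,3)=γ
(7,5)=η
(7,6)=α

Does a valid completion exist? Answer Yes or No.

Yes

No row or column among the givens repeats a symbol, and propagating forced cells runs into no contradiction.
One valid completion exists (for instance, ε ζ α η δ β γ / η δ ε γ α ζ β / γ α η β ε δ ζ / δ γ ζ α β η ε / ζ η β δ γ ε α / α β δ ε ζ γ η / β ε γ ζ η α δ).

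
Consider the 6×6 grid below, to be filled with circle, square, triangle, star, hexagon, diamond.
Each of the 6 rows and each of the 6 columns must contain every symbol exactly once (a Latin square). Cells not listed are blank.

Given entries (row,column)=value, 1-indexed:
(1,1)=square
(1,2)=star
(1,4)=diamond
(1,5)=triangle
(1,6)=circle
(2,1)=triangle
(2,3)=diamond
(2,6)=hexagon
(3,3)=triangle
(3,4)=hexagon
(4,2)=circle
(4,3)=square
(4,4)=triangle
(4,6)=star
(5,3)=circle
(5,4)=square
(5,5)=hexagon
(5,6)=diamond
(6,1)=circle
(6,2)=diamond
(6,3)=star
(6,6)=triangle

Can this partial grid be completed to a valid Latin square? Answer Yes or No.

Row 6, column 4: row 6 together with column 4 already contain {circle, square, triangle, star, hexagon, diamond} — every symbol — so nothing can go there. The grid has no valid completion.

No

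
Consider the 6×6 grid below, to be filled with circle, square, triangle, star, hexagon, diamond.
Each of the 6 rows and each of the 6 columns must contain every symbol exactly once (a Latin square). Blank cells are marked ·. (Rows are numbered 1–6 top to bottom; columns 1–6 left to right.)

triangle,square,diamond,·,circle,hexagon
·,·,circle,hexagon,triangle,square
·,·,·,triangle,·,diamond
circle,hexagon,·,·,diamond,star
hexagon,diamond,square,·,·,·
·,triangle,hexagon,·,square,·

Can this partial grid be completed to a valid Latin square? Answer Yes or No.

Yes

No row or column among the givens repeats a symbol, and propagating forced cells runs into no contradiction.
One valid completion exists (for instance, triangle square diamond star circle hexagon / diamond star circle hexagon triangle square / square circle star triangle hexagon diamond / circle hexagon triangle square diamond star / hexagon diamond square circle star triangle / star triangle hexagon diamond square circle).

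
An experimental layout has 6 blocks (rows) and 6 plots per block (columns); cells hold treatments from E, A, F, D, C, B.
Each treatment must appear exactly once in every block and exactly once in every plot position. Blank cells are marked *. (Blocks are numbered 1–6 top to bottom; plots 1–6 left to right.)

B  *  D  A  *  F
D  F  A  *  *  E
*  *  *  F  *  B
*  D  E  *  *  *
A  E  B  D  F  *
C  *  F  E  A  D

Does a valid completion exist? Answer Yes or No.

No block or plot among the givens repeats a symbol, and propagating forced cells runs into no contradiction.
One valid completion exists (for instance, B C D A E F / D F A C B E / E A C F D B / F D E B C A / A E B D F C / C B F E A D).

Yes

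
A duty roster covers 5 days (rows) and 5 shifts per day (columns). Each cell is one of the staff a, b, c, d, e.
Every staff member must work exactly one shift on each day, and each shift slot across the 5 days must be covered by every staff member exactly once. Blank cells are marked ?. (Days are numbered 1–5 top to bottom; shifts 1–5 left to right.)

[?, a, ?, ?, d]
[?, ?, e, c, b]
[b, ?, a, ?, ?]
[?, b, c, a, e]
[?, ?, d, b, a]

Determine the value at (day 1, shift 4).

e

Day 1 already has {a, d} and shift 4 already has {a, b, c}, so day 1, shift 4 must be e.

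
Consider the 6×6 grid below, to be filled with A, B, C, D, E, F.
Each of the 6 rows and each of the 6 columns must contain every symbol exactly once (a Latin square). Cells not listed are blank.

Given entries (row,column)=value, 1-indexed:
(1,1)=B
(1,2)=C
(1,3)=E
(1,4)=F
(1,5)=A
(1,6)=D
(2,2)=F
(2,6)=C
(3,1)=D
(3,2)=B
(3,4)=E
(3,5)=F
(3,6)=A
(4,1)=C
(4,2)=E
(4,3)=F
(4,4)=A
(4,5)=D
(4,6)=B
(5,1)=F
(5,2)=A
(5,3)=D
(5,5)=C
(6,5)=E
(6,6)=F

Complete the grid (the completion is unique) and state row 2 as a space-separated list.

Row 2, column 5: row 2 has {C, F} and column 5 has {A, C, D, E, F}, leaving only B.
Row 2, column 3: row 2 has {B, C, F} and column 3 has {D, E, F}, leaving only A.
Row 2, column 1: row 2 has {A, B, C, F} and column 1 has {B, C, D, F}, leaving only E.
Row 2, column 4: row 2 has {A, B, C, E, F} and column 4 has {A, E, F}, leaving only D.
So row 2 reads: E F A D B C.

E F A D B C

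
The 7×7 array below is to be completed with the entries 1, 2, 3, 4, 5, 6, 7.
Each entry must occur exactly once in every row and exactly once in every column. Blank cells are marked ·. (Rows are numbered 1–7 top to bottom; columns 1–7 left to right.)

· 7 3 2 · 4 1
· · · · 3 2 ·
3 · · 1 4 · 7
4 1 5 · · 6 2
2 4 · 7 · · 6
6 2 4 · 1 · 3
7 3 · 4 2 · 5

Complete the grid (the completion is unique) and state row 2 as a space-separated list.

1 5 7 6 3 2 4

Row 2, column 7: row 2 has {2, 3} and column 7 has {1, 2, 3, 5, 6, 7}, leaving only 4.
Row 1, column 1: row 1 has {1, 2, 3, 4, 7} and column 1 has {2, 3, 4, 6, 7}, leaving only 5.
Row 2, column 1: row 2 has {2, 3, 4} and column 1 has {2, 3, 4, 5, 6, 7}, leaving only 1.
Row 1, column 5: row 1 has {1, 2, 3, 4, 5, 7} and column 5 has {1, 2, 3, 4}, leaving only 6.
Row 3, column 6: row 3 has {1, 3, 4, 7} and column 6 has {2, 4, 6}, leaving only 5.
Row 3, column 2: row 3 has {1, 3, 4, 5, 7} and column 2 has {1, 2, 3, 4, 7}, leaving only 6.
Row 2, column 2: row 2 has {1, 2, 3, 4} and column 2 has {1, 2, 3, 4, 6, 7}, leaving only 5.
Row 2, column 4: row 2 has {1, 2, 3, 4, 5} and column 4 has {1, 2, 4, 7}, leaving only 6.
Row 2, column 3: row 2 has {1, 2, 3, 4, 5, 6} and column 3 has {3, 4, 5}, leaving only 7.
So row 2 reads: 1 5 7 6 3 2 4.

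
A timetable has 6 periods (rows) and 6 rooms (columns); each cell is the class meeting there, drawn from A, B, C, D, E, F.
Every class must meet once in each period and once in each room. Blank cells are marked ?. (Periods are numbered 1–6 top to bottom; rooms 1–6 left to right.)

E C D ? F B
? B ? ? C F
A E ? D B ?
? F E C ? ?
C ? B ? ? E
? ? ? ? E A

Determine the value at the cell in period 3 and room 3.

Period 1, room 4: period 1 has {B, C, D, E, F} and room 4 has {C, D}, leaving only A.
Period 2, room 1: period 2 has {B, C, F} and room 1 has {A, C, E}, leaving only D.
Period 2, room 3: period 2 has {B, C, D, F} and room 3 has {B, D, E}, leaving only A.
Period 2, room 4: period 2 has {A, B, C, D, F} and room 4 has {A, C, D}, leaving only E.
Period 3, room 6: period 3 has {A, B, D, E} and room 6 has {A, B, E, F}, leaving only C.
Period 3 already has {A, B, C, D, E} and room 3 already has {A, B, D, E}, so period 3, room 3 must be F.

F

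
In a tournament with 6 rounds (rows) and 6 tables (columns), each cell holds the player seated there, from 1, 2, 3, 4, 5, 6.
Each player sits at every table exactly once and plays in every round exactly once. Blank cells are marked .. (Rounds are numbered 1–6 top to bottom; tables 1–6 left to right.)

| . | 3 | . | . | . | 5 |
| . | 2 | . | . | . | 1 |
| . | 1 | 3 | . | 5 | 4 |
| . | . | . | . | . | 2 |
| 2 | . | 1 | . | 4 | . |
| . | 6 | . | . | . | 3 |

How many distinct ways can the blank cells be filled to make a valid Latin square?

14

Round 1, table 1: eliminating its round and table leaves {1, 4, 6}.
Round 1, table 3: eliminating its round and table leaves {2, 4, 6}.
Round 1, table 4: eliminating its round and table leaves {1, 2, 4, 6}.
Round 1, table 5: eliminating its round and table leaves {1, 2, 6}.
Round 2, table 1: eliminating its round and table leaves {3, 4, 5, 6}.
Round 2, table 3: eliminating its round and table leaves {4, 5, 6}.
Round 2, table 4: eliminating its round and table leaves {3, 4, 5, 6}.
Round 2, table 5: eliminating its round and table leaves {3, 6}.
Round 3, table 1: eliminating its round and table leaves {6}.
Round 3, table 4: eliminating its round and table leaves {2, 6}.
Round 4, table 1: eliminating its round and table leaves {1, 3, 4, 5, 6}.
Round 4, table 2: eliminating its round and table leaves {4, 5}.
Round 4, table 3: eliminating its round and table leaves {4, 5, 6}.
Round 4, table 4: eliminating its round and table leaves {1, 3, 4, 5, 6}.
Round 4, table 5: eliminating its round and table leaves {1, 3, 6}.
Round 5, table 2: eliminating its round and table leaves {5}.
Round 5, table 4: eliminating its round and table leaves {3, 5, 6}.
Round 5, table 6: eliminating its round and table leaves {6}.
Round 6, table 1: eliminating its round and table leaves {1, 4, 5}.
Round 6, table 3: eliminating its round and table leaves {2, 4, 5}.
Round 6, table 4: eliminating its round and table leaves {1, 2, 4, 5}.
Round 6, table 5: eliminating its round and table leaves {1, 2}.
Enumerating the assignments across these blanks that avoid any round or table repeat gives 14 completions.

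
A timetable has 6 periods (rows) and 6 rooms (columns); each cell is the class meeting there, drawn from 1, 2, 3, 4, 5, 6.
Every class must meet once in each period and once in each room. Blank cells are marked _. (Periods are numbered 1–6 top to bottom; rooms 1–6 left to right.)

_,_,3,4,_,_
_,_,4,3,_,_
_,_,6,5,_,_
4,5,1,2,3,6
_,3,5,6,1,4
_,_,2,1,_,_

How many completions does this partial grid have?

20

Period 1, room 1: eliminating its period and room leaves {1, 2, 5, 6}.
Period 1, room 2: eliminating its period and room leaves {1, 2, 6}.
Period 1, room 5: eliminating its period and room leaves {2, 5, 6}.
Period 1, room 6: eliminating its period and room leaves {1, 2, 5}.
Period 2, room 1: eliminating its period and room leaves {1, 2, 5, 6}.
Period 2, room 2: eliminating its period and room leaves {1, 2, 6}.
Period 2, room 5: eliminating its period and room leaves {2, 5, 6}.
Period 2, room 6: eliminating its period and room leaves {1, 2, 5}.
Period 3, room 1: eliminating its period and room leaves {1, 2, 3}.
Period 3, room 2: eliminating its period and room leaves {1, 2, 4}.
Period 3, room 5: eliminating its period and room leaves {2, 4}.
Period 3, room 6: eliminating its period and room leaves {1, 2, 3}.
Period 5, room 1: eliminating its period and room leaves {2}.
Period 6, room 1: eliminating its period and room leaves {3, 5, 6}.
Period 6, room 2: eliminating its period and room leaves {4, 6}.
Period 6, room 5: eliminating its period and room leaves {4, 5, 6}.
Period 6, room 6: eliminating its period and room leaves {3, 5}.
Enumerating the assignments across these blanks that avoid any period or room repeat gives 20 completions.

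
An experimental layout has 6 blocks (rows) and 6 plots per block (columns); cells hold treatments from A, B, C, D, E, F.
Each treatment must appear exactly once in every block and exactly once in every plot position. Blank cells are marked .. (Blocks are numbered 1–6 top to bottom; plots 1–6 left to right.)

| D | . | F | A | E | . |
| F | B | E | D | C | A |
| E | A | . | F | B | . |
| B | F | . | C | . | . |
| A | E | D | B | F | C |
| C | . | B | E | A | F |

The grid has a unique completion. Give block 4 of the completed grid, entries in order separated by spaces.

B F A C D E

Block 4, plot 3: block 4 has {B, C, F} and plot 3 has {B, D, E, F}, leaving only A.
Block 4, plot 5: block 4 has {A, B, C, F} and plot 5 has {A, B, C, E, F}, leaving only D.
Block 4, plot 6: block 4 has {A, B, C, D, F} and plot 6 has {A, C, F}, leaving only E.
So block 4 reads: B F A C D E.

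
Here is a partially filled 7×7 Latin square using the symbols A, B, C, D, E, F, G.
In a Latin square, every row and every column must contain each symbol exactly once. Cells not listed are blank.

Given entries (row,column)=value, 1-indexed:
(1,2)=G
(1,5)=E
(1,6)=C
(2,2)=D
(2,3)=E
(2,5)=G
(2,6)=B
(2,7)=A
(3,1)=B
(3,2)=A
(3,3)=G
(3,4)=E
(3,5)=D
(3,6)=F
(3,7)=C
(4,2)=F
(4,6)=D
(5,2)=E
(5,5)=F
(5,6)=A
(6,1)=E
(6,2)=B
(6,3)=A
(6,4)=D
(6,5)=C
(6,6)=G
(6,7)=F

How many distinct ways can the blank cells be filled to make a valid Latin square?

Row 1, column 1: eliminating its row and column leaves {A, D, F}.
Row 1, column 3: eliminating its row and column leaves {B, D, F}.
Row 1, column 4: eliminating its row and column leaves {A, B, F}.
Row 1, column 7: eliminating its row and column leaves {B, D}.
Row 2, column 1: eliminating its row and column leaves {C, F}.
Row 2, column 4: eliminating its row and column leaves {C, F}.
Row 4, column 1: eliminating its row and column leaves {A, C, G}.
Row 4, column 3: eliminating its row and column leaves {B, C}.
Row 4, column 4: eliminating its row and column leaves {A, B, C, G}.
Row 4, column 5: eliminating its row and column leaves {A, B}.
Row 4, column 7: eliminating its row and column leaves {B, E, G}.
Row 5, column 1: eliminating its row and column leaves {C, D, G}.
Row 5, column 3: eliminating its row and column leaves {B, C, D}.
Row 5, column 4: eliminating its row and column leaves {B, C, G}.
Row 5, column 7: eliminating its row and column leaves {B, D, G}.
Row 7, column 1: eliminating its row and column leaves {A, C, D, F, G}.
Row 7, column 2: eliminating its row and column leaves {C}.
Row 7, column 3: eliminating its row and column leaves {B, C, D, F}.
Row 7, column 4: eliminating its row and column leaves {A, B, C, F, G}.
Row 7, column 5: eliminating its row and column leaves {A, B}.
Row 7, column 6: eliminating its row and column leaves {E}.
Row 7, column 7: eliminating its row and column leaves {B, D, E, G}.
Enumerating the assignments across these blanks that avoid any row or column repeat gives 19 completions.

19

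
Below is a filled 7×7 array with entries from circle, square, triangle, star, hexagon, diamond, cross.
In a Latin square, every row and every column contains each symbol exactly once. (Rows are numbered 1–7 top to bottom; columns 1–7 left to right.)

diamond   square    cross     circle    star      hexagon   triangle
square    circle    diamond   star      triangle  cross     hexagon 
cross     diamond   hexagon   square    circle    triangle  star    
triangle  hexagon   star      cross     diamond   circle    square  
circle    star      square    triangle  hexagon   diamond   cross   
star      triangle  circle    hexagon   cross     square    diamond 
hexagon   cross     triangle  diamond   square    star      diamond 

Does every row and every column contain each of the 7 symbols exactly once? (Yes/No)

No

Column 7 contains diamond twice (at rows 6 and 7), so it is not a permutation.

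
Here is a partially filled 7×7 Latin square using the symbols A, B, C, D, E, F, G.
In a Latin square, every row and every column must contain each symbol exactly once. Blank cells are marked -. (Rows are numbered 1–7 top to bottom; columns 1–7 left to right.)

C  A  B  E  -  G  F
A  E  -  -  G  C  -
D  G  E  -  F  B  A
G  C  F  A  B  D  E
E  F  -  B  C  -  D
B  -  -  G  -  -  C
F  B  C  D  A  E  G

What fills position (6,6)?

Row 1, column 5: row 1 has {A, B, C, E, F, G} and column 5 has {A, B, C, F, G}, leaving only D.
Row 2, column 3: row 2 has {A, C, E, G} and column 3 has {B, C, E, F}, leaving only D.
Row 2, column 4: row 2 has {A, C, D, E, G} and column 4 has {A, B, D, E, G}, leaving only F.
Row 2, column 7: row 2 has {A, C, D, E, F, G} and column 7 has {A, C, D, E, F, G}, leaving only B.
Row 3, column 4: row 3 has {A, B, D, E, F, G} and column 4 has {A, B, D, E, F, G}, leaving only C.
Row 5, column 6: row 5 has {B, C, D, E, F} and column 6 has {B, C, D, E, G}, leaving only A.
Row 6 already has {B, C, G} and column 6 already has {A, B, C, D, E, G}, so row 6, column 6 must be F.

F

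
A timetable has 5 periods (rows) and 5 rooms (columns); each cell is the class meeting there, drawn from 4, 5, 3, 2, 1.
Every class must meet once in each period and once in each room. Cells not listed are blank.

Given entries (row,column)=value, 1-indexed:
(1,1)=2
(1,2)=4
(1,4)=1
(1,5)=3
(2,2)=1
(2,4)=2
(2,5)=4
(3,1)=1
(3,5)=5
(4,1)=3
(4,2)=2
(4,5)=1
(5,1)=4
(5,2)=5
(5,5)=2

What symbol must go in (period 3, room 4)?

4

Period 1, room 3: period 1 has {4, 3, 2, 1} and room 3 has {}, leaving only 5.
Period 2, room 1: period 2 has {4, 2, 1} and room 1 has {4, 3, 2, 1}, leaving only 5.
Period 2, room 3: period 2 has {4, 5, 2, 1} and room 3 has {5}, leaving only 3.
Period 3, room 2: period 3 has {5, 1} and room 2 has {4, 5, 2, 1}, leaving only 3.
Period 3 already has {5, 3, 1} and room 4 already has {2, 1}, so period 3, room 4 must be 4.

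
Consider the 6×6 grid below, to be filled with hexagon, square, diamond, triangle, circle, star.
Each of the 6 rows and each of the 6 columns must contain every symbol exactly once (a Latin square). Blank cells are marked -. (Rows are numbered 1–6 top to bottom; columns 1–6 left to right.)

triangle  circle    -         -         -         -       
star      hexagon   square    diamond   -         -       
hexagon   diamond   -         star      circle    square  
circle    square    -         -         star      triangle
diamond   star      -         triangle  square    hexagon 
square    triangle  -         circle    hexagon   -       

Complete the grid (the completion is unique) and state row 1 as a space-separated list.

triangle circle hexagon square diamond star

Row 1, column 5: row 1 has {triangle, circle} and column 5 has {hexagon, square, circle, star}, leaving only diamond.
Row 1, column 6: row 1 has {diamond, triangle, circle} and column 6 has {hexagon, square, triangle}, leaving only star.
Row 1, column 3: row 1 has {diamond, triangle, circle, star} and column 3 has {square}, leaving only hexagon.
Row 1, column 4: row 1 has {hexagon, diamond, triangle, circle, star} and column 4 has {diamond, triangle, circle, star}, leaving only square.
So row 1 reads: triangle circle hexagon square diamond star.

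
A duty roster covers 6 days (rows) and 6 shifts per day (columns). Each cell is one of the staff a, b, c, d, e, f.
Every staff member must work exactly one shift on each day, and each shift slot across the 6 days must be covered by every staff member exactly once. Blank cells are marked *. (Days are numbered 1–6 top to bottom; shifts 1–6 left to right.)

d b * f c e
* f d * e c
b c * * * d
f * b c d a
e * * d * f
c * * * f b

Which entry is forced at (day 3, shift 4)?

e

Day 1, shift 3: day 1 has {b, c, d, e, f} and shift 3 has {b, d}, leaving only a.
Day 2, shift 1: day 2 has {c, d, e, f} and shift 1 has {b, c, d, e, f}, leaving only a.
Day 2, shift 4: day 2 has {a, c, d, e, f} and shift 4 has {c, d, f}, leaving only b.
Day 3, shift 5: day 3 has {b, c, d} and shift 5 has {c, d, e, f}, leaving only a.
Day 3 already has {a, b, c, d} and shift 4 already has {b, c, d, f}, so day 3, shift 4 must be e.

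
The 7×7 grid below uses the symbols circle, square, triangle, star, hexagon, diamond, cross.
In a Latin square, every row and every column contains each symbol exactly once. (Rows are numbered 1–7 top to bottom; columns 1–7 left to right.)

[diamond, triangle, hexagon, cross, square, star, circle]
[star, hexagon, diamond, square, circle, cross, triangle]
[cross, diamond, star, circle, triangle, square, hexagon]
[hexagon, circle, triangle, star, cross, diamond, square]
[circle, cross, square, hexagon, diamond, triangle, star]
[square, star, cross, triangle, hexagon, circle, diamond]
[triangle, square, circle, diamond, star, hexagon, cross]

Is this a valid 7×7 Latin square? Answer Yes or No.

Each row is a permutation of the 7 symbols, and so is each column.

Yes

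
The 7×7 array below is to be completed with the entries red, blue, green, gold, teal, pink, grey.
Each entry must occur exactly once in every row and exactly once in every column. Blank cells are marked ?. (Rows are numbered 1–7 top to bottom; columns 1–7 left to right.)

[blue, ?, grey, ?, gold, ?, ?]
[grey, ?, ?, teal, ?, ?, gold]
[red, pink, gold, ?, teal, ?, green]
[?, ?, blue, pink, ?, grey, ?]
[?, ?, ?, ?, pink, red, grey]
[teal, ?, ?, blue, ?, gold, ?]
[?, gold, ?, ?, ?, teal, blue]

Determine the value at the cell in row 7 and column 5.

Row 3, column 4: row 3 has {red, green, gold, teal, pink} and column 4 has {blue, teal, pink}, leaving only grey.
Row 3, column 6: row 3 has {red, green, gold, teal, pink, grey} and column 6 has {red, gold, teal, grey}, leaving only blue.
Row 7, column 5 is narrowed to {red, green, grey}.
If it were red, then row 7, column 4 would be left with no valid symbol.
If it were green, then row 6, column 5 would be left with no valid symbol.
So row 7, column 5 must be grey.

grey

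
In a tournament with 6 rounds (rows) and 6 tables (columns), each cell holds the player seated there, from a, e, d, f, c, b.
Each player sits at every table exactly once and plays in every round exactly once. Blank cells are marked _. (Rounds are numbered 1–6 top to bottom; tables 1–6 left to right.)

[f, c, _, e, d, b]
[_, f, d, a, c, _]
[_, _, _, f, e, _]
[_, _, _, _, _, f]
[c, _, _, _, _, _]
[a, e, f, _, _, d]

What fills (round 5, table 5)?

f

Round 1, table 3: round 1 has {e, d, f, c, b} and table 3 has {d, f}, leaving only a.
Round 2, table 6: round 2 has {a, d, f, c} and table 6 has {d, f, b}, leaving only e.
Round 2, table 1: round 2 has {a, e, d, f, c} and table 1 has {a, f, c}, leaving only b.
Round 3, table 1: round 3 has {e, f} and table 1 has {a, f, c, b}, leaving only d.
Round 4, table 1: round 4 has {f} and table 1 has {a, d, f, c, b}, leaving only e.
Round 5, table 6: round 5 has {c} and table 6 has {e, d, f, b}, leaving only a.
Round 3, table 6: round 3 has {e, d, f} and table 6 has {a, e, d, f, b}, leaving only c.
Round 3, table 3: round 3 has {e, d, f, c} and table 3 has {a, d, f}, leaving only b.
Round 3, table 2: round 3 has {e, d, f, c, b} and table 2 has {e, f, c}, leaving only a.
Round 4, table 3: round 4 has {e, f} and table 3 has {a, d, f, b}, leaving only c.
Round 5, table 3: round 5 has {a, c} and table 3 has {a, d, f, c, b}, leaving only e.
Round 6, table 5: round 6 has {a, e, d, f} and table 5 has {e, d, c}, leaving only b.
Round 5 already has {a, e, c} and table 5 already has {e, d, c, b}, so round 5, table 5 must be f.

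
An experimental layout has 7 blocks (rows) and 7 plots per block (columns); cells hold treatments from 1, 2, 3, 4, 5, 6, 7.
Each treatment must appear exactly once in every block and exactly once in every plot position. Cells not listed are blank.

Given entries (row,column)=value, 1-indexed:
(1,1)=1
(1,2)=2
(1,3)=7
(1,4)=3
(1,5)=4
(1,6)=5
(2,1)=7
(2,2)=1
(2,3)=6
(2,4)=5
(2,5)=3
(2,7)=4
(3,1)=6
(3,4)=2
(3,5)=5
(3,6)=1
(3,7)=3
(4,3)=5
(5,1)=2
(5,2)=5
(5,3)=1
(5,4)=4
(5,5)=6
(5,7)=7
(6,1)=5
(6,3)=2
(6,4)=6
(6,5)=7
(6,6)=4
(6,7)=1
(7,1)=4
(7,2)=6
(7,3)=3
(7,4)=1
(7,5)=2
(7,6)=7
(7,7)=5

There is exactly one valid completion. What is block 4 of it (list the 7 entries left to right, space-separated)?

3 4 5 7 1 6 2

Block 4, plot 1: block 4 has {5} and plot 1 has {1, 2, 4, 5, 6, 7}, leaving only 3.
Block 4, plot 4: block 4 has {3, 5} and plot 4 has {1, 2, 3, 4, 5, 6}, leaving only 7.
Block 4, plot 2: block 4 has {3, 5, 7} and plot 2 has {1, 2, 5, 6}, leaving only 4.
Block 4, plot 5: block 4 has {3, 4, 5, 7} and plot 5 has {2, 3, 4, 5, 6, 7}, leaving only 1.
Block 1, plot 7: block 1 has {1, 2, 3, 4, 5, 7} and plot 7 has {1, 3, 4, 5, 7}, leaving only 6.
Block 4, plot 7: block 4 has {1, 3, 4, 5, 7} and plot 7 has {1, 3, 4, 5, 6, 7}, leaving only 2.
Block 4, plot 6: block 4 has {1, 2, 3, 4, 5, 7} and plot 6 has {1, 4, 5, 7}, leaving only 6.
So block 4 reads: 3 4 5 7 1 6 2.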